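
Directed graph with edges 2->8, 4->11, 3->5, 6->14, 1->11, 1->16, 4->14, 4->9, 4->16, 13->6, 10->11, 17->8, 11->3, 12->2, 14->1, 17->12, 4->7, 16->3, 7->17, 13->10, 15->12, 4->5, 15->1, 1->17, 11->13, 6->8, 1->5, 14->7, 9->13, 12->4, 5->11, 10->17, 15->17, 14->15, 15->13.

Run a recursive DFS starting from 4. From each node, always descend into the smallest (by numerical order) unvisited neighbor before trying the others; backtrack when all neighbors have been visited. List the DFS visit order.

Visit 4
4 → 5
5 → 11
11 → 3
11 → 13
13 → 6
6 → 8
6 → 14
14 → 1
1 → 16
1 → 17
17 → 12
12 → 2
14 → 7
14 → 15
13 → 10
4 → 9

4 → 5 → 11 → 3 → 13 → 6 → 8 → 14 → 1 → 16 → 17 → 12 → 2 → 7 → 15 → 10 → 9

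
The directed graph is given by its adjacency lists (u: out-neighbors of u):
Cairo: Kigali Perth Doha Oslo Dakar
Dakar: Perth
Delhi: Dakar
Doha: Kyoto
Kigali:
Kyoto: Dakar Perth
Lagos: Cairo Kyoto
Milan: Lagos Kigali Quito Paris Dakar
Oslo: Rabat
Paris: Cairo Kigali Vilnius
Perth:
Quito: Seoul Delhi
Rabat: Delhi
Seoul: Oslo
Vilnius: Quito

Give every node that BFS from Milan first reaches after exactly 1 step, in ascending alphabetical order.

Dakar, Kigali, Lagos, Paris, Quito

Level 0: Milan
Level 1: Dakar, Kigali, Lagos, Paris, Quito
Level 2: Cairo, Delhi, Kyoto, Perth, Seoul, Vilnius
Level 3: Doha, Oslo
Level 4: Rabat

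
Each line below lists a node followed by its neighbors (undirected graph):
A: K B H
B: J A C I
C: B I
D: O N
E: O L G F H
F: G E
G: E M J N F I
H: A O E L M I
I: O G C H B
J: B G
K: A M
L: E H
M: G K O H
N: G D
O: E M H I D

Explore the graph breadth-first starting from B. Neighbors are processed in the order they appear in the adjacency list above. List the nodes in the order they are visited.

Visit B; enqueue J, A, C, I → queue [J, A, C, I]
Visit J; enqueue G → queue [A, C, I, G]
Visit A; enqueue K, H → queue [C, I, G, K, H]
Visit C → queue [I, G, K, H]
Visit I; enqueue O → queue [G, K, H, O]
Visit G; enqueue E, M, N, F → queue [K, H, O, E, M, N, F]
Visit K → queue [H, O, E, M, N, F]
Visit H; enqueue L → queue [O, E, M, N, F, L]
Visit O; enqueue D → queue [E, M, N, F, L, D]
Visit E → queue [M, N, F, L, D]
Visit M → queue [N, F, L, D]
Visit N → queue [F, L, D]
Visit F → queue [L, D]
Visit L → queue [D]
Visit D → queue []

B, J, A, C, I, G, K, H, O, E, M, N, F, L, D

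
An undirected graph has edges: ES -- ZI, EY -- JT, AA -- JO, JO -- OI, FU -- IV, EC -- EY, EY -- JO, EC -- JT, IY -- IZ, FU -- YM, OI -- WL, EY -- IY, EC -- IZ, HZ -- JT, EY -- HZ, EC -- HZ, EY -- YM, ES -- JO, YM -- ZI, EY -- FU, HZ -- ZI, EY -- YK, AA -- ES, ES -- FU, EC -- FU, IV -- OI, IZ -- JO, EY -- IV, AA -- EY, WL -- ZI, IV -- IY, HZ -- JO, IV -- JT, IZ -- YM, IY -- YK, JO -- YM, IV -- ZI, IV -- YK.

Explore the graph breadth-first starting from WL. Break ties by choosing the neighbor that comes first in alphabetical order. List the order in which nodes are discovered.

WL, OI, ZI, IV, JO, ES, HZ, YM, EY, FU, IY, JT, YK, AA, IZ, EC

Visit WL; enqueue OI, ZI → queue [OI, ZI]
Visit OI; enqueue IV, JO → queue [ZI, IV, JO]
Visit ZI; enqueue ES, HZ, YM → queue [IV, JO, ES, HZ, YM]
Visit IV; enqueue EY, FU, IY, JT, YK → queue [JO, ES, HZ, YM, EY, FU, IY, JT, YK]
Visit JO; enqueue AA, IZ → queue [ES, HZ, YM, EY, FU, IY, JT, YK, AA, IZ]
Visit ES → queue [HZ, YM, EY, FU, IY, JT, YK, AA, IZ]
Visit HZ; enqueue EC → queue [YM, EY, FU, IY, JT, YK, AA, IZ, EC]
Visit YM → queue [EY, FU, IY, JT, YK, AA, IZ, EC]
Visit EY → queue [FU, IY, JT, YK, AA, IZ, EC]
Visit FU → queue [IY, JT, YK, AA, IZ, EC]
Visit IY → queue [JT, YK, AA, IZ, EC]
Visit JT → queue [YK, AA, IZ, EC]
Visit YK → queue [AA, IZ, EC]
Visit AA → queue [IZ, EC]
Visit IZ → queue [EC]
Visit EC → queue []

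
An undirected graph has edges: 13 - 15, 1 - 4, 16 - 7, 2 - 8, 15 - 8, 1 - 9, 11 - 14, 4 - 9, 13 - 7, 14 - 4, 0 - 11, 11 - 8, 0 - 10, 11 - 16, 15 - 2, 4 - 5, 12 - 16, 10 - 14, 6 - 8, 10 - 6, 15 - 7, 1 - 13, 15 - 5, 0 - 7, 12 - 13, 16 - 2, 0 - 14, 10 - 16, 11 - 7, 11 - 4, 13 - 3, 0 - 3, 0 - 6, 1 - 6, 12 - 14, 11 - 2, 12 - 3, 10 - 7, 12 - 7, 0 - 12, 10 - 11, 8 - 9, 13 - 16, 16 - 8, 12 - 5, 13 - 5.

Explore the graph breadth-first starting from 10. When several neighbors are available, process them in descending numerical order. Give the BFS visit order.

Visit 10; enqueue 16, 14, 11, 7, 6, 0 → queue [16, 14, 11, 7, 6, 0]
Visit 16; enqueue 13, 12, 8, 2 → queue [14, 11, 7, 6, 0, 13, 12, 8, 2]
Visit 14; enqueue 4 → queue [11, 7, 6, 0, 13, 12, 8, 2, 4]
Visit 11 → queue [7, 6, 0, 13, 12, 8, 2, 4]
Visit 7; enqueue 15 → queue [6, 0, 13, 12, 8, 2, 4, 15]
Visit 6; enqueue 1 → queue [0, 13, 12, 8, 2, 4, 15, 1]
Visit 0; enqueue 3 → queue [13, 12, 8, 2, 4, 15, 1, 3]
Visit 13; enqueue 5 → queue [12, 8, 2, 4, 15, 1, 3, 5]
Visit 12 → queue [8, 2, 4, 15, 1, 3, 5]
Visit 8; enqueue 9 → queue [2, 4, 15, 1, 3, 5, 9]
Visit 2 → queue [4, 15, 1, 3, 5, 9]
Visit 4 → queue [15, 1, 3, 5, 9]
Visit 15 → queue [1, 3, 5, 9]
Visit 1 → queue [3, 5, 9]
Visit 3 → queue [5, 9]
Visit 5 → queue [9]
Visit 9 → queue []

10 16 14 11 7 6 0 13 12 8 2 4 15 1 3 5 9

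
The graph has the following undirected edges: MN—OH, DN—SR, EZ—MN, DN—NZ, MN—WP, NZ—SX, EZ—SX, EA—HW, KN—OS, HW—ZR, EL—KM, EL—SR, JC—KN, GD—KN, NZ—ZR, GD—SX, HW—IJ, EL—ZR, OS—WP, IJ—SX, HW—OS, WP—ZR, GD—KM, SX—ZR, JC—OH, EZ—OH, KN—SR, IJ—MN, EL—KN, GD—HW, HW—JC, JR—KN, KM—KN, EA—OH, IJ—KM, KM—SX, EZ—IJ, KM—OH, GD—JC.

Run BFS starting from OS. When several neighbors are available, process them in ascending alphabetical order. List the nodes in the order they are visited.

Visit OS; enqueue HW, KN, WP → queue [HW, KN, WP]
Visit HW; enqueue EA, GD, IJ, JC, ZR → queue [KN, WP, EA, GD, IJ, JC, ZR]
Visit KN; enqueue EL, JR, KM, SR → queue [WP, EA, GD, IJ, JC, ZR, EL, JR, KM, SR]
Visit WP; enqueue MN → queue [EA, GD, IJ, JC, ZR, EL, JR, KM, SR, MN]
Visit EA; enqueue OH → queue [GD, IJ, JC, ZR, EL, JR, KM, SR, MN, OH]
Visit GD; enqueue SX → queue [IJ, JC, ZR, EL, JR, KM, SR, MN, OH, SX]
Visit IJ; enqueue EZ → queue [JC, ZR, EL, JR, KM, SR, MN, OH, SX, EZ]
Visit JC → queue [ZR, EL, JR, KM, SR, MN, OH, SX, EZ]
Visit ZR; enqueue NZ → queue [EL, JR, KM, SR, MN, OH, SX, EZ, NZ]
Visit EL → queue [JR, KM, SR, MN, OH, SX, EZ, NZ]
Visit JR → queue [KM, SR, MN, OH, SX, EZ, NZ]
Visit KM → queue [SR, MN, OH, SX, EZ, NZ]
Visit SR; enqueue DN → queue [MN, OH, SX, EZ, NZ, DN]
Visit MN → queue [OH, SX, EZ, NZ, DN]
Visit OH → queue [SX, EZ, NZ, DN]
Visit SX → queue [EZ, NZ, DN]
Visit EZ → queue [NZ, DN]
Visit NZ → queue [DN]
Visit DN → queue []

OS, HW, KN, WP, EA, GD, IJ, JC, ZR, EL, JR, KM, SR, MN, OH, SX, EZ, NZ, DN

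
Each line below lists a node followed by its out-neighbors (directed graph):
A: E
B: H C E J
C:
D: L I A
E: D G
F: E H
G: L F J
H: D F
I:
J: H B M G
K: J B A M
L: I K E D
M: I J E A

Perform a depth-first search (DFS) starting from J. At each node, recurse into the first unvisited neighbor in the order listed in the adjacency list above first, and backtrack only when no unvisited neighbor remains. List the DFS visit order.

Visit J
J → H
H → D
D → L
L → I
L → K
K → B
B → C
B → E
E → G
G → F
K → A
K → M

J H D L I K B C E G F A M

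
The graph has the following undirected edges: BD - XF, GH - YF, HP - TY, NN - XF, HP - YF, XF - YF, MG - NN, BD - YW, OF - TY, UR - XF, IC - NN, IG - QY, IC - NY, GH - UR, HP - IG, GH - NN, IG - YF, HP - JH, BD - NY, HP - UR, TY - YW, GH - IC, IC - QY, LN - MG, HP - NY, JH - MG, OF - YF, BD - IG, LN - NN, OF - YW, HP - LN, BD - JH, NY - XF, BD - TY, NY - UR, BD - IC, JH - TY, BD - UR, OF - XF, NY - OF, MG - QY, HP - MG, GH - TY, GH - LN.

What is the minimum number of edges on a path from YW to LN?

3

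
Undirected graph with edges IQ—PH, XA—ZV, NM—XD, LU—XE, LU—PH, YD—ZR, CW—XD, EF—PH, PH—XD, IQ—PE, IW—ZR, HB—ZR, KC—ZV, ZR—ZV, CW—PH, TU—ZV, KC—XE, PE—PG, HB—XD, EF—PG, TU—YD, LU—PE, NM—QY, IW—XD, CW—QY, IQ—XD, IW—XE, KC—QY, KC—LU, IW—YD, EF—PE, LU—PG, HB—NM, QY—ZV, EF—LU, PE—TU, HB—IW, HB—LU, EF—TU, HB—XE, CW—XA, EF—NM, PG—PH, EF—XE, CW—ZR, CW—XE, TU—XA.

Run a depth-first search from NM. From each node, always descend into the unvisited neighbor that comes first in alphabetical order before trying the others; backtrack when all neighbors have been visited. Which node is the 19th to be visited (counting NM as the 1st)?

Visit NM
NM → EF
EF → LU
LU → HB
HB → IW
IW → XD
XD → CW
CW → PH
PH → IQ
IQ → PE
PE → PG
PE → TU
TU → XA
XA → ZV
ZV → KC
KC → QY
KC → XE
ZV → ZR
ZR → YD

Visit order: NM, EF, LU, HB, IW, XD, CW, PH, IQ, PE, PG, TU, XA, ZV, KC, QY, XE, ZR, YD

YD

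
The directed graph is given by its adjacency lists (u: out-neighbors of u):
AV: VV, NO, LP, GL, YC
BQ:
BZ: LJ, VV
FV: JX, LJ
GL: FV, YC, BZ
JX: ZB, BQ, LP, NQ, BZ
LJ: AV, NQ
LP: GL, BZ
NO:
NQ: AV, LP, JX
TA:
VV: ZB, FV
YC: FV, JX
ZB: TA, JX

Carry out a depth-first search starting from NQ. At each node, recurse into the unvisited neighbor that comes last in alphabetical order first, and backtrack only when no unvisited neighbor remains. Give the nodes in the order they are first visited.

NQ → LP → GL → YC → JX → ZB → TA → BZ → VV → FV → LJ → AV → NO → BQ

Visit NQ
NQ → LP
LP → GL
GL → YC
YC → JX
JX → ZB
ZB → TA
JX → BZ
BZ → VV
VV → FV
FV → LJ
LJ → AV
AV → NO
JX → BQ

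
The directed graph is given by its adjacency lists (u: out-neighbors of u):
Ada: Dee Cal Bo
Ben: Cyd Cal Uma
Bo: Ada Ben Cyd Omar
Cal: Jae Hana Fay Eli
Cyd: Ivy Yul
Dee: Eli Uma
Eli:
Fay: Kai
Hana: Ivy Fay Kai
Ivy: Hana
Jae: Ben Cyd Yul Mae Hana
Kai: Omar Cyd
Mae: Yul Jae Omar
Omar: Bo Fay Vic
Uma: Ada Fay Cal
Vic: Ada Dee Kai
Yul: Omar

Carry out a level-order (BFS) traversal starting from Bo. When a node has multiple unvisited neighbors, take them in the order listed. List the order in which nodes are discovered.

Bo, Ada, Ben, Cyd, Omar, Dee, Cal, Uma, Ivy, Yul, Fay, Vic, Eli, Jae, Hana, Kai, Mae

Visit Bo; enqueue Ada, Ben, Cyd, Omar → queue [Ada, Ben, Cyd, Omar]
Visit Ada; enqueue Dee, Cal → queue [Ben, Cyd, Omar, Dee, Cal]
Visit Ben; enqueue Uma → queue [Cyd, Omar, Dee, Cal, Uma]
Visit Cyd; enqueue Ivy, Yul → queue [Omar, Dee, Cal, Uma, Ivy, Yul]
Visit Omar; enqueue Fay, Vic → queue [Dee, Cal, Uma, Ivy, Yul, Fay, Vic]
Visit Dee; enqueue Eli → queue [Cal, Uma, Ivy, Yul, Fay, Vic, Eli]
Visit Cal; enqueue Jae, Hana → queue [Uma, Ivy, Yul, Fay, Vic, Eli, Jae, Hana]
Visit Uma → queue [Ivy, Yul, Fay, Vic, Eli, Jae, Hana]
Visit Ivy → queue [Yul, Fay, Vic, Eli, Jae, Hana]
Visit Yul → queue [Fay, Vic, Eli, Jae, Hana]
Visit Fay; enqueue Kai → queue [Vic, Eli, Jae, Hana, Kai]
Visit Vic → queue [Eli, Jae, Hana, Kai]
Visit Eli → queue [Jae, Hana, Kai]
Visit Jae; enqueue Mae → queue [Hana, Kai, Mae]
Visit Hana → queue [Kai, Mae]
Visit Kai → queue [Mae]
Visit Mae → queue []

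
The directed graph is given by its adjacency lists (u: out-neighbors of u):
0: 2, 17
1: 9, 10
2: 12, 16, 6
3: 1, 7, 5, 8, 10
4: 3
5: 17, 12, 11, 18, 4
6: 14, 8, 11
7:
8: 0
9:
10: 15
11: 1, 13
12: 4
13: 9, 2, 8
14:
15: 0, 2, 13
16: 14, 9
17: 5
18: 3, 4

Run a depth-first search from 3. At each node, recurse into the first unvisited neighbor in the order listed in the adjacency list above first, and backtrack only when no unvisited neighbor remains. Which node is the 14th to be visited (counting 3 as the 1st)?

Visit 3
3 → 1
1 → 9
1 → 10
10 → 15
15 → 0
0 → 2
2 → 12
12 → 4
2 → 16
16 → 14
2 → 6
6 → 8
6 → 11
11 → 13
0 → 17
17 → 5
5 → 18
3 → 7

Visit order: 3, 1, 9, 10, 15, 0, 2, 12, 4, 16, 14, 6, 8, 11, 13, 17, 5, 18, 7

11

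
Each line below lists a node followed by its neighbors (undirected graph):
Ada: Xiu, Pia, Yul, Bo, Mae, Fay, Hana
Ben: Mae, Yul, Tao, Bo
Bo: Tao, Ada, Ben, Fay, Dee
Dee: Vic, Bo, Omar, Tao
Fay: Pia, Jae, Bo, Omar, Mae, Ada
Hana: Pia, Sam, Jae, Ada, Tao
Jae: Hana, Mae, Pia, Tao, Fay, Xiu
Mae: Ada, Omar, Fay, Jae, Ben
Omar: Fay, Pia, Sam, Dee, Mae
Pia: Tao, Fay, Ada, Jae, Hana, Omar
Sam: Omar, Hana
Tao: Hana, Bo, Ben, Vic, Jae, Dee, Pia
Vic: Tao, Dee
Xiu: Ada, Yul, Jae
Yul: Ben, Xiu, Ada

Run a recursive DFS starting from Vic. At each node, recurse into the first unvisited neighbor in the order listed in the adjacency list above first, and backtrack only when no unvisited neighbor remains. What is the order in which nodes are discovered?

Vic, Tao, Hana, Pia, Fay, Jae, Mae, Ada, Xiu, Yul, Ben, Bo, Dee, Omar, Sam

Visit Vic
Vic → Tao
Tao → Hana
Hana → Pia
Pia → Fay
Fay → Jae
Jae → Mae
Mae → Ada
Ada → Xiu
Xiu → Yul
Yul → Ben
Ben → Bo
Bo → Dee
Dee → Omar
Omar → Sam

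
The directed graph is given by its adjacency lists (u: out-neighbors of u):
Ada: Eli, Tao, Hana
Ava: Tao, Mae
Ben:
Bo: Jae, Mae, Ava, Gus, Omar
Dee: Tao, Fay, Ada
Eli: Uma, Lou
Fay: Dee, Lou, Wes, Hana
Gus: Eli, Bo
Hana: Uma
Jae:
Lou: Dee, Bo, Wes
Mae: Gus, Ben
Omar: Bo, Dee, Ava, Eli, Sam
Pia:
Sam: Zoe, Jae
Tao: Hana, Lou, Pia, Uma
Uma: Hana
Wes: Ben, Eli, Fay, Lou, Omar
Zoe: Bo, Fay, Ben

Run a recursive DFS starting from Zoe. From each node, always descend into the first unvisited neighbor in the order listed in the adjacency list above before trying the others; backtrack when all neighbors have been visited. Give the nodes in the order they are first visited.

Visit Zoe
Zoe → Bo
Bo → Jae
Bo → Mae
Mae → Gus
Gus → Eli
Eli → Uma
Uma → Hana
Eli → Lou
Lou → Dee
Dee → Tao
Tao → Pia
Dee → Fay
Fay → Wes
Wes → Ben
Wes → Omar
Omar → Ava
Omar → Sam
Dee → Ada

Zoe, Bo, Jae, Mae, Gus, Eli, Uma, Hana, Lou, Dee, Tao, Pia, Fay, Wes, Ben, Omar, Ava, Sam, Ada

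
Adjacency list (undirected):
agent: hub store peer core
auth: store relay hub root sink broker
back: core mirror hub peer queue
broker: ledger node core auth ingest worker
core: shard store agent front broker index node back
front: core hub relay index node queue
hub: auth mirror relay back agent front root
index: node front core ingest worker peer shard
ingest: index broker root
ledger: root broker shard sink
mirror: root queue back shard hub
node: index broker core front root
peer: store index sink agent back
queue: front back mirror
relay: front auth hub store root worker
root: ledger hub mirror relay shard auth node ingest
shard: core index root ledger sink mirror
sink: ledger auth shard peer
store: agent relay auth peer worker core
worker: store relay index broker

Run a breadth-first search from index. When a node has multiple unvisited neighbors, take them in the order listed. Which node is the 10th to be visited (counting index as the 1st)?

root

Visit index; enqueue node, front, core, ingest, worker, peer, shard → queue [node, front, core, ingest, worker, peer, shard]
Visit node; enqueue broker, root → queue [front, core, ingest, worker, peer, shard, broker, root]
Visit front; enqueue hub, relay, queue → queue [core, ingest, worker, peer, shard, broker, root, hub, relay, queue]
Visit core; enqueue store, agent, back → queue [ingest, worker, peer, shard, broker, root, hub, relay, queue, store, agent, back]
Visit ingest → queue [worker, peer, shard, broker, root, hub, relay, queue, store, agent, back]
Visit worker → queue [peer, shard, broker, root, hub, relay, queue, store, agent, back]
Visit peer; enqueue sink → queue [shard, broker, root, hub, relay, queue, store, agent, back, sink]
Visit shard; enqueue ledger, mirror → queue [broker, root, hub, relay, queue, store, agent, back, sink, ledger, mirror]
Visit broker; enqueue auth → queue [root, hub, relay, queue, store, agent, back, sink, ledger, mirror, auth]
Visit root → queue [hub, relay, queue, store, agent, back, sink, ledger, mirror, auth]
Visit hub → queue [relay, queue, store, agent, back, sink, ledger, mirror, auth]
Visit relay → queue [queue, store, agent, back, sink, ledger, mirror, auth]
Visit queue → queue [store, agent, back, sink, ledger, mirror, auth]
Visit store → queue [agent, back, sink, ledger, mirror, auth]
Visit agent → queue [back, sink, ledger, mirror, auth]
Visit back → queue [sink, ledger, mirror, auth]
Visit sink → queue [ledger, mirror, auth]
Visit ledger → queue [mirror, auth]
Visit mirror → queue [auth]
Visit auth → queue []

Visit order: index, node, front, core, ingest, worker, peer, shard, broker, root, hub, relay, queue, store, agent, back, sink, ledger, mirror, auth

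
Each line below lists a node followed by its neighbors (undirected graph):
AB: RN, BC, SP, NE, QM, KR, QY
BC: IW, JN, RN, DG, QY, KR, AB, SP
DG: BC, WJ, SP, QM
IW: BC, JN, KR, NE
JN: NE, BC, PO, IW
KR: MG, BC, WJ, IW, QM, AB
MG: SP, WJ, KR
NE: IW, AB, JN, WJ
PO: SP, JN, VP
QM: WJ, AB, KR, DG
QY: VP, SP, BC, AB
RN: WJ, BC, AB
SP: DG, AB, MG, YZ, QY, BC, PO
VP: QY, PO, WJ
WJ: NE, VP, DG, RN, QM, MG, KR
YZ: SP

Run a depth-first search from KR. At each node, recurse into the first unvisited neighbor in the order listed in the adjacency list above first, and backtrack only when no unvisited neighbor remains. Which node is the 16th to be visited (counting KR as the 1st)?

YZ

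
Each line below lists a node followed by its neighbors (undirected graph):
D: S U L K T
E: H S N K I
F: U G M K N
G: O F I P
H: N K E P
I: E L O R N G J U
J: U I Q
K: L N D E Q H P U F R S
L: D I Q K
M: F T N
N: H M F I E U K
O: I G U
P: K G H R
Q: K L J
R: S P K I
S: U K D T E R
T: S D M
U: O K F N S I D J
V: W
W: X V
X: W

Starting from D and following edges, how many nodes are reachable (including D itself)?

BFS from D visits: D, S, U, L, K, T, E, R, O, F, N, I, J, Q, H, P, M, G
Reachable nodes: 18 of 21 total.

18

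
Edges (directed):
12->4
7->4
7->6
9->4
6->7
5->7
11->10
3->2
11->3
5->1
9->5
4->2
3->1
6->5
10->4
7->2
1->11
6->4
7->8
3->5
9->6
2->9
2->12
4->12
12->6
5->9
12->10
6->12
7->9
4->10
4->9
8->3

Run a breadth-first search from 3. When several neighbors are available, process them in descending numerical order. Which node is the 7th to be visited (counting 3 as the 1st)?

12

Visit 3; enqueue 5, 2, 1 → queue [5, 2, 1]
Visit 5; enqueue 9, 7 → queue [2, 1, 9, 7]
Visit 2; enqueue 12 → queue [1, 9, 7, 12]
Visit 1; enqueue 11 → queue [9, 7, 12, 11]
Visit 9; enqueue 6, 4 → queue [7, 12, 11, 6, 4]
Visit 7; enqueue 8 → queue [12, 11, 6, 4, 8]
Visit 12; enqueue 10 → queue [11, 6, 4, 8, 10]
Visit 11 → queue [6, 4, 8, 10]
Visit 6 → queue [4, 8, 10]
Visit 4 → queue [8, 10]
Visit 8 → queue [10]
Visit 10 → queue []

Visit order: 3, 5, 2, 1, 9, 7, 12, 11, 6, 4, 8, 10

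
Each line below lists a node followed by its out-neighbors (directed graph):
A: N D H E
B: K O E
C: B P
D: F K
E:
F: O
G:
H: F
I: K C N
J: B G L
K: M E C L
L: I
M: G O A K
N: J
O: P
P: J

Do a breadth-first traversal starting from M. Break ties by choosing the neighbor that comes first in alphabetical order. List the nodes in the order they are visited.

M -> A -> G -> K -> O -> D -> E -> H -> N -> C -> L -> P -> F -> J -> B -> I

Visit M; enqueue A, G, K, O → queue [A, G, K, O]
Visit A; enqueue D, E, H, N → queue [G, K, O, D, E, H, N]
Visit G → queue [K, O, D, E, H, N]
Visit K; enqueue C, L → queue [O, D, E, H, N, C, L]
Visit O; enqueue P → queue [D, E, H, N, C, L, P]
Visit D; enqueue F → queue [E, H, N, C, L, P, F]
Visit E → queue [H, N, C, L, P, F]
Visit H → queue [N, C, L, P, F]
Visit N; enqueue J → queue [C, L, P, F, J]
Visit C; enqueue B → queue [L, P, F, J, B]
Visit L; enqueue I → queue [P, F, J, B, I]
Visit P → queue [F, J, B, I]
Visit F → queue [J, B, I]
Visit J → queue [B, I]
Visit B → queue [I]
Visit I → queue []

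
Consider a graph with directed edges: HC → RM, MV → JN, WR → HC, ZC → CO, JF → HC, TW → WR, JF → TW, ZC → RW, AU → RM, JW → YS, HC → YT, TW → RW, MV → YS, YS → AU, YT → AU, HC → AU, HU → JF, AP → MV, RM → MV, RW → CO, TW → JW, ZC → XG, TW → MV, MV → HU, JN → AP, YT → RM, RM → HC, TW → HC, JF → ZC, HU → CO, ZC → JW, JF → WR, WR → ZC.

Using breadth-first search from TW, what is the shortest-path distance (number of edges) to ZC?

2

Level 0: TW
Level 1: HC, JW, MV, RW, WR
Level 2: AU, CO, HU, JN, RM, YS, YT, ZC
Level 3: AP, JF, XG
ZC first appears at level 2.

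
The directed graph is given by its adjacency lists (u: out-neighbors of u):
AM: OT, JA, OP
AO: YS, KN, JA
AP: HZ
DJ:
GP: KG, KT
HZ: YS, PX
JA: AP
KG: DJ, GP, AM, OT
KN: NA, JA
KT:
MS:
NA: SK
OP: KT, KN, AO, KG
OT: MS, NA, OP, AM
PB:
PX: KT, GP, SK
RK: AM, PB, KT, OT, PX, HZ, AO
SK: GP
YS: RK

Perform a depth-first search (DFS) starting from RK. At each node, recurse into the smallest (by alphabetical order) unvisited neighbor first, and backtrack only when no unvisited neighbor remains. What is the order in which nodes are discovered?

RK, AM, JA, AP, HZ, PX, GP, KG, DJ, OT, MS, NA, SK, OP, AO, KN, YS, KT, PB

Visit RK
RK → AM
AM → JA
JA → AP
AP → HZ
HZ → PX
PX → GP
GP → KG
KG → DJ
KG → OT
OT → MS
OT → NA
NA → SK
OT → OP
OP → AO
AO → KN
AO → YS
OP → KT
RK → PB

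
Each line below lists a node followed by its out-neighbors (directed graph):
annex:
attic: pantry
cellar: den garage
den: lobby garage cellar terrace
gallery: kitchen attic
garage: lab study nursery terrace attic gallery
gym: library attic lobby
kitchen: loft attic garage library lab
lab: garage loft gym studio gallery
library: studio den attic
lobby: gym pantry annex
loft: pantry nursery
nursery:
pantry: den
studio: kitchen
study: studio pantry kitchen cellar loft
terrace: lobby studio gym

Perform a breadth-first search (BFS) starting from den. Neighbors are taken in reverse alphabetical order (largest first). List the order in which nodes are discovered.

den -> terrace -> lobby -> garage -> cellar -> studio -> gym -> pantry -> annex -> study -> nursery -> lab -> gallery -> attic -> kitchen -> library -> loft

Visit den; enqueue terrace, lobby, garage, cellar → queue [terrace, lobby, garage, cellar]
Visit terrace; enqueue studio, gym → queue [lobby, garage, cellar, studio, gym]
Visit lobby; enqueue pantry, annex → queue [garage, cellar, studio, gym, pantry, annex]
Visit garage; enqueue study, nursery, lab, gallery, attic → queue [cellar, studio, gym, pantry, annex, study, nursery, lab, gallery, attic]
Visit cellar → queue [studio, gym, pantry, annex, study, nursery, lab, gallery, attic]
Visit studio; enqueue kitchen → queue [gym, pantry, annex, study, nursery, lab, gallery, attic, kitchen]
Visit gym; enqueue library → queue [pantry, annex, study, nursery, lab, gallery, attic, kitchen, library]
Visit pantry → queue [annex, study, nursery, lab, gallery, attic, kitchen, library]
Visit annex → queue [study, nursery, lab, gallery, attic, kitchen, library]
Visit study; enqueue loft → queue [nursery, lab, gallery, attic, kitchen, library, loft]
Visit nursery → queue [lab, gallery, attic, kitchen, library, loft]
Visit lab → queue [gallery, attic, kitchen, library, loft]
Visit gallery → queue [attic, kitchen, library, loft]
Visit attic → queue [kitchen, library, loft]
Visit kitchen → queue [library, loft]
Visit library → queue [loft]
Visit loft → queue []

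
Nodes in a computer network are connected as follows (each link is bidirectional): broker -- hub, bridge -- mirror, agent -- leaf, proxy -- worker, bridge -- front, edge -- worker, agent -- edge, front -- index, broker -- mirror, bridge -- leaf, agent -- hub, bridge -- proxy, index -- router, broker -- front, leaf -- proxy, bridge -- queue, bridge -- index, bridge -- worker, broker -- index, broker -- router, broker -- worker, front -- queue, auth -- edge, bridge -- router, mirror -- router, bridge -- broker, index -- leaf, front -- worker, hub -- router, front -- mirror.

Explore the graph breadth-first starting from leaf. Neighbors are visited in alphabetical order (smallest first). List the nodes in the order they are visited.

leaf → agent → bridge → index → proxy → edge → hub → broker → front → mirror → queue → router → worker → auth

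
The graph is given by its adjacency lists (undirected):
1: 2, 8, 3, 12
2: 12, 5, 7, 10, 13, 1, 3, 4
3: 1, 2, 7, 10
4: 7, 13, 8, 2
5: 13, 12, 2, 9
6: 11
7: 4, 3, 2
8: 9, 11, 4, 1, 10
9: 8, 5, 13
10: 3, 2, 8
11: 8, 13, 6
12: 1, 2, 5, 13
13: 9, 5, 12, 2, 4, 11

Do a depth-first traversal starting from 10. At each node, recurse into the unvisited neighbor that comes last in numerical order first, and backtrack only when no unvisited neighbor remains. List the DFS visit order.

10 -> 8 -> 11 -> 13 -> 12 -> 5 -> 9 -> 2 -> 7 -> 4 -> 3 -> 1 -> 6

Visit 10
10 → 8
8 → 11
11 → 13
13 → 12
12 → 5
5 → 9
5 → 2
2 → 7
7 → 4
7 → 3
3 → 1
11 → 6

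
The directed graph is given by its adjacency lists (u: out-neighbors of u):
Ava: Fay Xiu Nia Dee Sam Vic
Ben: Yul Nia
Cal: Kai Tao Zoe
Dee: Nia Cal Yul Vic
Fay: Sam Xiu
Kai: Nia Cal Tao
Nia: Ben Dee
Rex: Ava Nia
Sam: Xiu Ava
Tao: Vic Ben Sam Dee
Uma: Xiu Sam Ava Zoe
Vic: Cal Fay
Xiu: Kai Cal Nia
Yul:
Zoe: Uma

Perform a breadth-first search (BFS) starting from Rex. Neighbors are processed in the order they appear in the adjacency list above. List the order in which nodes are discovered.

Rex → Ava → Nia → Fay → Xiu → Dee → Sam → Vic → Ben → Kai → Cal → Yul → Tao → Zoe → Uma

Visit Rex; enqueue Ava, Nia → queue [Ava, Nia]
Visit Ava; enqueue Fay, Xiu, Dee, Sam, Vic → queue [Nia, Fay, Xiu, Dee, Sam, Vic]
Visit Nia; enqueue Ben → queue [Fay, Xiu, Dee, Sam, Vic, Ben]
Visit Fay → queue [Xiu, Dee, Sam, Vic, Ben]
Visit Xiu; enqueue Kai, Cal → queue [Dee, Sam, Vic, Ben, Kai, Cal]
Visit Dee; enqueue Yul → queue [Sam, Vic, Ben, Kai, Cal, Yul]
Visit Sam → queue [Vic, Ben, Kai, Cal, Yul]
Visit Vic → queue [Ben, Kai, Cal, Yul]
Visit Ben → queue [Kai, Cal, Yul]
Visit Kai; enqueue Tao → queue [Cal, Yul, Tao]
Visit Cal; enqueue Zoe → queue [Yul, Tao, Zoe]
Visit Yul → queue [Tao, Zoe]
Visit Tao → queue [Zoe]
Visit Zoe; enqueue Uma → queue [Uma]
Visit Uma → queue []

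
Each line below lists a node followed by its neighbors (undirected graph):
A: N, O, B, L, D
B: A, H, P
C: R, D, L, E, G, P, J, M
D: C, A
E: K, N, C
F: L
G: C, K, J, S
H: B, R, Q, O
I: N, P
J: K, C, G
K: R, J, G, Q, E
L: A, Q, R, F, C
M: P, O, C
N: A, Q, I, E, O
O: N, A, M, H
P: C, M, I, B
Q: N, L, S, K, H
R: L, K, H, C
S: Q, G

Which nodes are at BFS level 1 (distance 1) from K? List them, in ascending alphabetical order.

Level 0: K
Level 1: E, G, J, Q, R
Level 2: C, H, L, N, S
Level 3: A, B, D, F, I, M, O, P

E, G, J, Q, R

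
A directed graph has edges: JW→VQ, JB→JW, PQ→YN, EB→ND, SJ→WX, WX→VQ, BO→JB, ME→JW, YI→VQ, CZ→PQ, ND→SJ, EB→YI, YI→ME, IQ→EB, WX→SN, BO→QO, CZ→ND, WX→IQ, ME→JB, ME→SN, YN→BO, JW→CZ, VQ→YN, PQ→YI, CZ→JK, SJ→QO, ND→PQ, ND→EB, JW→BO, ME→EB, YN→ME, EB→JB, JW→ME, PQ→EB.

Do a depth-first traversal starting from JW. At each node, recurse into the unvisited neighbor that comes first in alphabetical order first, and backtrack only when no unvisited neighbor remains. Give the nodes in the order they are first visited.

Visit JW
JW → BO
BO → JB
BO → QO
JW → CZ
CZ → JK
CZ → ND
ND → EB
EB → YI
YI → ME
ME → SN
YI → VQ
VQ → YN
ND → PQ
ND → SJ
SJ → WX
WX → IQ

JW BO JB QO CZ JK ND EB YI ME SN VQ YN PQ SJ WX IQ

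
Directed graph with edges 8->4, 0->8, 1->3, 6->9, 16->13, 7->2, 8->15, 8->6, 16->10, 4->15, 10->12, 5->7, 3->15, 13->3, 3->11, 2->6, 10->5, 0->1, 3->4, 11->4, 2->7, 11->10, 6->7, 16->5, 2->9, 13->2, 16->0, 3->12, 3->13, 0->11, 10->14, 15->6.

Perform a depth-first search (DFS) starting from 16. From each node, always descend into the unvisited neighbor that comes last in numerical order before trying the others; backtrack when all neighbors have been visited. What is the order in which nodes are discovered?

Visit 16
16 → 13
13 → 3
3 → 15
15 → 6
6 → 9
6 → 7
7 → 2
3 → 12
3 → 11
11 → 10
10 → 14
10 → 5
11 → 4
16 → 0
0 → 8
0 → 1

16 13 3 15 6 9 7 2 12 11 10 14 5 4 0 8 1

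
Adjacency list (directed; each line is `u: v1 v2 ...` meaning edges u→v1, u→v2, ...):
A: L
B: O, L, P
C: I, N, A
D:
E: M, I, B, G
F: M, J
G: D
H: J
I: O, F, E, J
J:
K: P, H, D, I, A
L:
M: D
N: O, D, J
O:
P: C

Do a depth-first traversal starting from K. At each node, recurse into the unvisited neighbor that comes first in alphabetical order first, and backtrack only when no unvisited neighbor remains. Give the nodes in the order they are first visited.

Visit K
K → A
A → L
K → D
K → H
H → J
K → I
I → E
E → B
B → O
B → P
P → C
C → N
E → G
E → M
I → F

K, A, L, D, H, J, I, E, B, O, P, C, N, G, M, F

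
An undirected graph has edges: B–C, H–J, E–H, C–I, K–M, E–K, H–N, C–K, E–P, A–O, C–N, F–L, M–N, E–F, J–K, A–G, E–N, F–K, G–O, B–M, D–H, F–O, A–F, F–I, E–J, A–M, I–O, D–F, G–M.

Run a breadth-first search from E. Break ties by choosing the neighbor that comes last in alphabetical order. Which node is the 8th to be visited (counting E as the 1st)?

Visit E; enqueue P, N, K, J, H, F → queue [P, N, K, J, H, F]
Visit P → queue [N, K, J, H, F]
Visit N; enqueue M, C → queue [K, J, H, F, M, C]
Visit K → queue [J, H, F, M, C]
Visit J → queue [H, F, M, C]
Visit H; enqueue D → queue [F, M, C, D]
Visit F; enqueue O, L, I, A → queue [M, C, D, O, L, I, A]
Visit M; enqueue G, B → queue [C, D, O, L, I, A, G, B]
Visit C → queue [D, O, L, I, A, G, B]
Visit D → queue [O, L, I, A, G, B]
Visit O → queue [L, I, A, G, B]
Visit L → queue [I, A, G, B]
Visit I → queue [A, G, B]
Visit A → queue [G, B]
Visit G → queue [B]
Visit B → queue []

Visit order: E, P, N, K, J, H, F, M, C, D, O, L, I, A, G, B

M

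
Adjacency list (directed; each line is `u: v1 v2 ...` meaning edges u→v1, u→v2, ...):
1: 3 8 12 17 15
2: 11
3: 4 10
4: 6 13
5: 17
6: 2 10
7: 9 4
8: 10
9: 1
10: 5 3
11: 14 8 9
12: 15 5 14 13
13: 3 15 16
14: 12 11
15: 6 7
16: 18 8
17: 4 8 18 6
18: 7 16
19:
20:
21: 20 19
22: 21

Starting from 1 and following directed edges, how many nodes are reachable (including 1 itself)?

18

BFS from 1 visits: 1, 17, 15, 12, 8, 3, 18, 6, 4, 7, 14, 13, 5, 10, 16, 2, 9, 11
Reachable nodes: 18 of 22 total.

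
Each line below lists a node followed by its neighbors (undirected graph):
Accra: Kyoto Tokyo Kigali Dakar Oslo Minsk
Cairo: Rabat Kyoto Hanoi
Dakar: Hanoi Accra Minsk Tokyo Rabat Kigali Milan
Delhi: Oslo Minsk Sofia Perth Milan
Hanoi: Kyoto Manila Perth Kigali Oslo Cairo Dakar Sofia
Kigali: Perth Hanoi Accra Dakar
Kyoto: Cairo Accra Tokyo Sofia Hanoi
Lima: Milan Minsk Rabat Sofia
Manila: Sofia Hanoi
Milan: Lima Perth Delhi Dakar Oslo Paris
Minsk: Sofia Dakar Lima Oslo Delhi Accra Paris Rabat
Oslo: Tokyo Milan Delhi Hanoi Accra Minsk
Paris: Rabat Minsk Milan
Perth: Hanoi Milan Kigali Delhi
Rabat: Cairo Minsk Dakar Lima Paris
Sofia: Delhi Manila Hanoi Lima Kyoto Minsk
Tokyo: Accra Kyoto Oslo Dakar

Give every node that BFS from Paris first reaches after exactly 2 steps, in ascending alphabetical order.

Level 0: Paris
Level 1: Milan, Minsk, Rabat
Level 2: Accra, Cairo, Dakar, Delhi, Lima, Oslo, Perth, Sofia
Level 3: Hanoi, Kigali, Kyoto, Manila, Tokyo

Accra, Cairo, Dakar, Delhi, Lima, Oslo, Perth, Sofia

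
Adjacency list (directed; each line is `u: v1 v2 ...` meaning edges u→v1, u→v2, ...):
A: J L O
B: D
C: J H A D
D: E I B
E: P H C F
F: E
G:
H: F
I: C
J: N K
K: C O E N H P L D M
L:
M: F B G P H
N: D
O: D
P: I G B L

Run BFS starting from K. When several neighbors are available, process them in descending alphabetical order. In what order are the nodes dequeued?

K P O N M L H E D C I G B F J A

Visit K; enqueue P, O, N, M, L, H, E, D, C → queue [P, O, N, M, L, H, E, D, C]
Visit P; enqueue I, G, B → queue [O, N, M, L, H, E, D, C, I, G, B]
Visit O → queue [N, M, L, H, E, D, C, I, G, B]
Visit N → queue [M, L, H, E, D, C, I, G, B]
Visit M; enqueue F → queue [L, H, E, D, C, I, G, B, F]
Visit L → queue [H, E, D, C, I, G, B, F]
Visit H → queue [E, D, C, I, G, B, F]
Visit E → queue [D, C, I, G, B, F]
Visit D → queue [C, I, G, B, F]
Visit C; enqueue J, A → queue [I, G, B, F, J, A]
Visit I → queue [G, B, F, J, A]
Visit G → queue [B, F, J, A]
Visit B → queue [F, J, A]
Visit F → queue [J, A]
Visit J → queue [A]
Visit A → queue []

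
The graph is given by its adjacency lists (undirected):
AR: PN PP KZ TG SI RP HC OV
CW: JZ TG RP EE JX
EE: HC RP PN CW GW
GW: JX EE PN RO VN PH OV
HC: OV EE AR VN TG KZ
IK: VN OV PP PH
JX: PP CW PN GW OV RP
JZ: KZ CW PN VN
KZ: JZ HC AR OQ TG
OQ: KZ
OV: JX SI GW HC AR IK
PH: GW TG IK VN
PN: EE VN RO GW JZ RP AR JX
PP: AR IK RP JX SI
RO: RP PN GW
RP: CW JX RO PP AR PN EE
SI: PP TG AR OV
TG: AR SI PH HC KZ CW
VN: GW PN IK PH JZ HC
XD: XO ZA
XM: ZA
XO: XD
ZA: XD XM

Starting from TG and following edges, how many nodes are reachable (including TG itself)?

BFS from TG visits: TG, SI, PH, KZ, HC, CW, AR, PP, OV, VN, IK, GW, OQ, JZ, EE, RP, JX, PN, RO
Reachable nodes: 19 of 23 total.

19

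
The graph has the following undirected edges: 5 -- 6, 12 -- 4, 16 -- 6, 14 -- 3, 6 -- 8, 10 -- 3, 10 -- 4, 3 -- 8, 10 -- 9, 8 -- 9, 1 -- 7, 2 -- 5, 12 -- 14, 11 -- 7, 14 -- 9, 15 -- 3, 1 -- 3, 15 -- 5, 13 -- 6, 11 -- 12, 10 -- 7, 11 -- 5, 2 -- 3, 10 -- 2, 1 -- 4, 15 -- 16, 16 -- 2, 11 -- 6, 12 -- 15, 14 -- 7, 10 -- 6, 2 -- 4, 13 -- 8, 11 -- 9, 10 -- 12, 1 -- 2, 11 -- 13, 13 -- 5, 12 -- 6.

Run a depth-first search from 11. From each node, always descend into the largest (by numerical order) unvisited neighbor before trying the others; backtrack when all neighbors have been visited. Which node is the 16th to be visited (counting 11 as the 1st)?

3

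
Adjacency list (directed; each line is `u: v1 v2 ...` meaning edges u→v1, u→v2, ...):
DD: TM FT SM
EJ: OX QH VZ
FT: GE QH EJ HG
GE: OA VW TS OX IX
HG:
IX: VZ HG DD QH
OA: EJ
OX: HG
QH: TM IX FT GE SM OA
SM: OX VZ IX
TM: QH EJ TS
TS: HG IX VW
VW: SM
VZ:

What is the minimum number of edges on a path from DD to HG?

2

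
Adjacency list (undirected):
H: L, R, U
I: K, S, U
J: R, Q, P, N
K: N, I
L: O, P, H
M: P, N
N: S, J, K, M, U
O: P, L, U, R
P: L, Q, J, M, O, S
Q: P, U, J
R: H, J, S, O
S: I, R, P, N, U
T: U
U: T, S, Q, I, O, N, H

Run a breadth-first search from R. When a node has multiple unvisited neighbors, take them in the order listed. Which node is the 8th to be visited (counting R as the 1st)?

Visit R; enqueue H, J, S, O → queue [H, J, S, O]
Visit H; enqueue L, U → queue [J, S, O, L, U]
Visit J; enqueue Q, P, N → queue [S, O, L, U, Q, P, N]
Visit S; enqueue I → queue [O, L, U, Q, P, N, I]
Visit O → queue [L, U, Q, P, N, I]
Visit L → queue [U, Q, P, N, I]
Visit U; enqueue T → queue [Q, P, N, I, T]
Visit Q → queue [P, N, I, T]
Visit P; enqueue M → queue [N, I, T, M]
Visit N; enqueue K → queue [I, T, M, K]
Visit I → queue [T, M, K]
Visit T → queue [M, K]
Visit M → queue [K]
Visit K → queue []

Visit order: R, H, J, S, O, L, U, Q, P, N, I, T, M, K

Q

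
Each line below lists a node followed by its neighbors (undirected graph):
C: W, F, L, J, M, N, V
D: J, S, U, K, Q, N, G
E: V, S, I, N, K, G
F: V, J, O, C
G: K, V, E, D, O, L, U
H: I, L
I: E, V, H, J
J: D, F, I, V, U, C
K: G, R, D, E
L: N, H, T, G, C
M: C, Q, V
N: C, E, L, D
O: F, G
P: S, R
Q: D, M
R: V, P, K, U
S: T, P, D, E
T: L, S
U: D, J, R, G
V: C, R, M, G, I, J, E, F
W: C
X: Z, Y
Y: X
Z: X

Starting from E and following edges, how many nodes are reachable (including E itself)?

21

BFS from E visits: E, G, I, K, N, S, V, D, L, O, U, H, J, R, C, P, T, F, M, Q, W
Reachable nodes: 21 of 24 total.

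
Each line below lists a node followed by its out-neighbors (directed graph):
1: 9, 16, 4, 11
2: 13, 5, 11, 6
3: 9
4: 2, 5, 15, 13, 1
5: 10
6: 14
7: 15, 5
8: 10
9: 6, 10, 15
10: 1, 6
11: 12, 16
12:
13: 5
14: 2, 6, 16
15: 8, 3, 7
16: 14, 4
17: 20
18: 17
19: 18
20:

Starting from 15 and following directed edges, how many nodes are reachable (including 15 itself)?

16

BFS from 15 visits: 15, 3, 7, 8, 9, 5, 10, 6, 1, 14, 4, 11, 16, 2, 13, 12
Reachable nodes: 16 of 20 total.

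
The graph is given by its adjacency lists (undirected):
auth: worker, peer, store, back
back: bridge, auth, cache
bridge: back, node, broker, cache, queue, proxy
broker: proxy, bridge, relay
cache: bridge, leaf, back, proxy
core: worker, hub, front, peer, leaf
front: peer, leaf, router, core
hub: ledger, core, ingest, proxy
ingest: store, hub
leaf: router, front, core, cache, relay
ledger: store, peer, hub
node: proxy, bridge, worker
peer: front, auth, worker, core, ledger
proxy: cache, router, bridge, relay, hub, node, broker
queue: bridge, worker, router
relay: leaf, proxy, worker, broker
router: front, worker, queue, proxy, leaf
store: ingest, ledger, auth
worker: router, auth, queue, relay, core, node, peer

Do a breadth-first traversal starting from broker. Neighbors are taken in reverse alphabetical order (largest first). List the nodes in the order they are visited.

broker → relay → proxy → bridge → worker → leaf → router → node → hub → cache → queue → back → peer → core → auth → front → ledger → ingest → store

Visit broker; enqueue relay, proxy, bridge → queue [relay, proxy, bridge]
Visit relay; enqueue worker, leaf → queue [proxy, bridge, worker, leaf]
Visit proxy; enqueue router, node, hub, cache → queue [bridge, worker, leaf, router, node, hub, cache]
Visit bridge; enqueue queue, back → queue [worker, leaf, router, node, hub, cache, queue, back]
Visit worker; enqueue peer, core, auth → queue [leaf, router, node, hub, cache, queue, back, peer, core, auth]
Visit leaf; enqueue front → queue [router, node, hub, cache, queue, back, peer, core, auth, front]
Visit router → queue [node, hub, cache, queue, back, peer, core, auth, front]
Visit node → queue [hub, cache, queue, back, peer, core, auth, front]
Visit hub; enqueue ledger, ingest → queue [cache, queue, back, peer, core, auth, front, ledger, ingest]
Visit cache → queue [queue, back, peer, core, auth, front, ledger, ingest]
Visit queue → queue [back, peer, core, auth, front, ledger, ingest]
Visit back → queue [peer, core, auth, front, ledger, ingest]
Visit peer → queue [core, auth, front, ledger, ingest]
Visit core → queue [auth, front, ledger, ingest]
Visit auth; enqueue store → queue [front, ledger, ingest, store]
Visit front → queue [ledger, ingest, store]
Visit ledger → queue [ingest, store]
Visit ingest → queue [store]
Visit store → queue []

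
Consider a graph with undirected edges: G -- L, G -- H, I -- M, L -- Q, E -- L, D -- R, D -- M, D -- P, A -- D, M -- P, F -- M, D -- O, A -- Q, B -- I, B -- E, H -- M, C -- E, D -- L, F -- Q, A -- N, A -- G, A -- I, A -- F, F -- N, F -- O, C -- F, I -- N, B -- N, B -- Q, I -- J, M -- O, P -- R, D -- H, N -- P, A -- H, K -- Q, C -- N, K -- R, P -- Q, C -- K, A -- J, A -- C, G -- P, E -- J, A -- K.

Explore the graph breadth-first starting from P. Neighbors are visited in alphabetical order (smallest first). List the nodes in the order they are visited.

Visit P; enqueue D, G, M, N, Q, R → queue [D, G, M, N, Q, R]
Visit D; enqueue A, H, L, O → queue [G, M, N, Q, R, A, H, L, O]
Visit G → queue [M, N, Q, R, A, H, L, O]
Visit M; enqueue F, I → queue [N, Q, R, A, H, L, O, F, I]
Visit N; enqueue B, C → queue [Q, R, A, H, L, O, F, I, B, C]
Visit Q; enqueue K → queue [R, A, H, L, O, F, I, B, C, K]
Visit R → queue [A, H, L, O, F, I, B, C, K]
Visit A; enqueue J → queue [H, L, O, F, I, B, C, K, J]
Visit H → queue [L, O, F, I, B, C, K, J]
Visit L; enqueue E → queue [O, F, I, B, C, K, J, E]
Visit O → queue [F, I, B, C, K, J, E]
Visit F → queue [I, B, C, K, J, E]
Visit I → queue [B, C, K, J, E]
Visit B → queue [C, K, J, E]
Visit C → queue [K, J, E]
Visit K → queue [J, E]
Visit J → queue [E]
Visit E → queue []

P, D, G, M, N, Q, R, A, H, L, O, F, I, B, C, K, J, E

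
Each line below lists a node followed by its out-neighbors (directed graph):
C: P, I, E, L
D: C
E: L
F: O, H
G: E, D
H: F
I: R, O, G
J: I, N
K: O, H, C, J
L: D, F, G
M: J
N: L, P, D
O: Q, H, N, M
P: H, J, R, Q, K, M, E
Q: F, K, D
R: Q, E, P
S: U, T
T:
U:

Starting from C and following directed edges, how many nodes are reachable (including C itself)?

BFS from C visits: C, P, I, E, L, H, J, R, Q, K, M, O, G, D, F, N
Reachable nodes: 16 of 19 total.

16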